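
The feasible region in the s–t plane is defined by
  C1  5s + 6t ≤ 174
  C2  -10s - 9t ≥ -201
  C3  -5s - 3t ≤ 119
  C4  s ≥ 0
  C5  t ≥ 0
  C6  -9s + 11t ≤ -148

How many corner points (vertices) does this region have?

Of the 15 pairwise boundary intersections, those satisfying every inequality are:
  (201/10, 0)
  (3543/191, 329/191)
  (148/9, 0)

3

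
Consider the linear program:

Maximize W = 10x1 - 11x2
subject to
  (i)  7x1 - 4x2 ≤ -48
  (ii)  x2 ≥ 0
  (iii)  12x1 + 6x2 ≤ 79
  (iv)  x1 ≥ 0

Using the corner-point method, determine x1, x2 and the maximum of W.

x1 = 0, x2 = 12, maximum W = -132

Extreme points and W = 10x1 - 11x2:
  (14/45, 1129/90) → W = -12139/90
  (0, 12) → W = -132
  (0, 79/6) → W = -869/6

The binding constraints are 7x1 - 4x2 = -48 and x1 = 0.
Solving simultaneously gives x1 = 0, x2 = 12.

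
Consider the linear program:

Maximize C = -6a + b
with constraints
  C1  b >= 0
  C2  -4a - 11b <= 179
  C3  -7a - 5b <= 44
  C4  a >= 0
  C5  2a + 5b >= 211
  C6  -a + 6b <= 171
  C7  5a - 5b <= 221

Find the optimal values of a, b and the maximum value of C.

Corner points and C = -6a + b:
  (411/17, 553/17) → C = -1913/17
  (432/7, 613/35) → C = -12347/35
  (2181/25, 1076/25) → C = -2402/5

a = 411/17, b = 553/17, maximum C = -1913/17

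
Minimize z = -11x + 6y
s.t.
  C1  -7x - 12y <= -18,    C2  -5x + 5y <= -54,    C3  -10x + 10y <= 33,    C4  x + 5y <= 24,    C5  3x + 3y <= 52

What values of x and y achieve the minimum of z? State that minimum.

Corner points and z = -11x + 6y:
  (738/95, -288/95) → z = -9846/95
  (38, -62/3) → z = -542
  (13, 11/5) → z = -649/5
  (47/3, 5/3) → z = -487/3

x = 38, y = -62/3, minimum z = -542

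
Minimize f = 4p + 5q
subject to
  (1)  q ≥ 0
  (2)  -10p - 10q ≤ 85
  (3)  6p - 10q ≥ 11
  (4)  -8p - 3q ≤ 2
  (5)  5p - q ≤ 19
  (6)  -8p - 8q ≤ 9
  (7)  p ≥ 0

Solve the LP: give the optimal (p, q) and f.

Feasible corners and f = 4p + 5q:
  (11/6, 0) → f = 22/3
  (19/5, 0) → f = 76/5
  (179/44, 59/44) → f = 1011/44

At the optimal vertex, q = 0 and 6p - 10q = 11.
Solving simultaneously gives p = 11/6, q = 0.

p = 11/6, q = 0, minimum f = 22/3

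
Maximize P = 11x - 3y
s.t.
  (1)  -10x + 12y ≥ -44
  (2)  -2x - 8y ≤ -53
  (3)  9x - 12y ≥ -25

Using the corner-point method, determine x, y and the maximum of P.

x = 69, y = 323/6, maximum P = 1195/2

Vertices and P = 11x - 3y:
  (19/2, 17/4) → P = 367/4
  (69, 323/6) → P = 1195/2
  (109/24, 527/96) → P = 3215/96

At the optimal vertex, -10x + 12y = -44 and 9x - 12y = -25.
Solving simultaneously gives x = 69, y = 323/6.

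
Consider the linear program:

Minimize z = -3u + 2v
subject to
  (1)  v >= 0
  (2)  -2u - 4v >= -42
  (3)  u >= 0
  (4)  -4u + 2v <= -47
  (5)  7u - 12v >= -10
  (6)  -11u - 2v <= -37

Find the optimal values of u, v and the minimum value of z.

Feasible corners and z = -3u + 2v:
  (21, 0) → z = -63
  (47/4, 0) → z = -141/4
  (68/5, 37/10) → z = -167/5

The binding constraints are v = 0 and -2u - 4v = -42.
Solving simultaneously gives u = 21, v = 0.

u = 21, v = 0, minimum z = -63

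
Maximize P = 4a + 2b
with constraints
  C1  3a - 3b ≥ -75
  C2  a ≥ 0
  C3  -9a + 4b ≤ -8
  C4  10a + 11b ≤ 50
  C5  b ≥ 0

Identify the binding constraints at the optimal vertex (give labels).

C4 and C5

Feasible corners and P = 4a + 2b:
  (288/139, 370/139) → P = 1892/139
  (8/9, 0) → P = 32/9
  (5, 0) → P = 20

The maximum is at (5, 0). Substituting into each constraint, equality holds for C4 and C5; the remaining constraints have slack.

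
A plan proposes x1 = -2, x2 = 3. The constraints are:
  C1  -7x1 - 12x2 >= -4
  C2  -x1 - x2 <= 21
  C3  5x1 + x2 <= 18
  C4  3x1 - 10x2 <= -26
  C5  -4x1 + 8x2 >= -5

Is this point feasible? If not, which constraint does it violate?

Constraint C1: -7x1 - 12x2 = -22, which is not ≥ -4. All other constraints are satisfied.

not feasible — violates C1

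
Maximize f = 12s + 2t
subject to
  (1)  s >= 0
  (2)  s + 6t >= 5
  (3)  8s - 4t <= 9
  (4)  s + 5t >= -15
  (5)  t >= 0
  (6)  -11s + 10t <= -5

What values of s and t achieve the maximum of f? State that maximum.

s = 35/18, t = 59/36, maximum f = 479/18

Extreme points and f = 12s + 2t:
  (37/26, 31/52) → f = 475/26
  (20/19, 25/38) → f = 265/19
  (35/18, 59/36) → f = 479/18

The optimum lies where 8s - 4t = 9 and -11s + 10t = -5.
Solving simultaneously gives s = 35/18, t = 59/36.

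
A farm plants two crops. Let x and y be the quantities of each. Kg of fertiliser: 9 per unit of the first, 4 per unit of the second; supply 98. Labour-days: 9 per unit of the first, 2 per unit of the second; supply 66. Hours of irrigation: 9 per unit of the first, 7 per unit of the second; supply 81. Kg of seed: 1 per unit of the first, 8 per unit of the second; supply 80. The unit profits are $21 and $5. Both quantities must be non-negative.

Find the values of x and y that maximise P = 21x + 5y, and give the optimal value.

Vertices and P = 21x + 5y:
  (0, 0) → P = 0
  (0, 10) → P = 50
  (22/3, 0) → P = 154
  (20/3, 3) → P = 155
  (88/65, 639/65) → P = 5043/65

The optimum lies where 9x + 2y = 66 and 9x + 7y = 81.
Solving simultaneously gives x = 20/3, y = 3.

x = 20/3, y = 3, maximum P = 155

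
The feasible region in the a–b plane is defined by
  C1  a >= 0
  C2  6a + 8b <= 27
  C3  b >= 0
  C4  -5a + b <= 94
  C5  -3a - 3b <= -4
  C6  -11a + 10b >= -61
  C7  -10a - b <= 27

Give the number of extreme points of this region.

The feasible vertices (each the meet of two boundaries and inside every other half-plane) are:
  (0, 27/8)
  (0, 4/3)
  (9/2, 0)
  (4/3, 0)

4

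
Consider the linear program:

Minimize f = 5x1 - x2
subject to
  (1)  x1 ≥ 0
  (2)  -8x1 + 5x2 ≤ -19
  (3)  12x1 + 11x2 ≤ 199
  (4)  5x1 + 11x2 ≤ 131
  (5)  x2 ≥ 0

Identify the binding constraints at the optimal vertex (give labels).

Vertices and f = 5x1 - x2:
  (864/113, 953/113) → f = 3367/113
  (19/8, 0) → f = 95/8
  (68/7, 577/77) → f = 3163/77
  (199/12, 0) → f = 995/12

The minimum is at (19/8, 0). Substituting into each constraint, equality holds for (2) and (5); the remaining constraints have slack.

(2) and (5)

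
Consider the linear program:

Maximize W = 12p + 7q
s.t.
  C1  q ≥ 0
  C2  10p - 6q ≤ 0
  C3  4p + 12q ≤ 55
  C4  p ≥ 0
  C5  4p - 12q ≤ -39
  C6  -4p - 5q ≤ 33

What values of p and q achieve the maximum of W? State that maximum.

Corner points and W = 12p + 7q:
  (0, 55/12) → W = 385/12
  (2, 47/12) → W = 617/12
  (0, 13/4) → W = 91/4

The binding constraints are 4p + 12q = 55 and 4p - 12q = -39.
Solving simultaneously gives p = 2, q = 47/12.

p = 2, q = 47/12, maximum W = 617/12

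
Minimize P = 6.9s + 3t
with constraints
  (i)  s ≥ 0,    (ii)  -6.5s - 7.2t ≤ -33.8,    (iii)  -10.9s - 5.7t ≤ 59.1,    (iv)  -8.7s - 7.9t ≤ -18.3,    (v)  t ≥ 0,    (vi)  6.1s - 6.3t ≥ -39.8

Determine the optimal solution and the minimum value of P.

Vertices and P = 6.9s + 3t:
  (0, 169/36) → P = 169/12
  (0, 398/63) → P = 398/21
  (26/5, 0) → P = 897/25
The feasible region is unbounded (it extends along (63, 61), (1, 0)), but P strictly increases along every unbounded feasible direction, so there is no improving ray and the minimum is attained at a vertex.

At the optimal vertex, s = 0 and -6.5s - 7.2t = -33.8.
Solving simultaneously gives s = 0, t = 169/36.

s = 0, t = 169/36, minimum P = 169/12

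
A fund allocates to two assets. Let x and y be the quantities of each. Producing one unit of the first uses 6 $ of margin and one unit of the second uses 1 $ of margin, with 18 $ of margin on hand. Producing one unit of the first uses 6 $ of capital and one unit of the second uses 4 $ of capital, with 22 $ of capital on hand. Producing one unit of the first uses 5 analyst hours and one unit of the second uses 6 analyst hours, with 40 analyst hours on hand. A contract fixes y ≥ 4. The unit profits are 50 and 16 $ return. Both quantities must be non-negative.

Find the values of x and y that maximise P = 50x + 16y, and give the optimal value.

Corner points and P = 50x + 16y:
  (0, 11/2) → P = 88
  (0, 4) → P = 64
  (1, 4) → P = 114

x = 1, y = 4, maximum P = 114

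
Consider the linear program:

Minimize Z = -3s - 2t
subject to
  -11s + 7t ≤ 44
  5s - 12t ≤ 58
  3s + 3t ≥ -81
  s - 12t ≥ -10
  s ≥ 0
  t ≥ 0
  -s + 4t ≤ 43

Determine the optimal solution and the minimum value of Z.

Extreme points and Z = -3s - 2t:
  (17, 9/4) → Z = -111/2
  (58/5, 0) → Z = -174/5
  (0, 5/6) → Z = -5/3
  (0, 0) → Z = 0

s = 17, t = 9/4, minimum Z = -111/2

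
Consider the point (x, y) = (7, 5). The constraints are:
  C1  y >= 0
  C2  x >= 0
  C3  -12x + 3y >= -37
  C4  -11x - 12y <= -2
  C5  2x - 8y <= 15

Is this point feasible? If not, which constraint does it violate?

Constraint C3: -12x + 3y = -69, which is not ≥ -37. All other constraints are satisfied.

not feasible — violates C3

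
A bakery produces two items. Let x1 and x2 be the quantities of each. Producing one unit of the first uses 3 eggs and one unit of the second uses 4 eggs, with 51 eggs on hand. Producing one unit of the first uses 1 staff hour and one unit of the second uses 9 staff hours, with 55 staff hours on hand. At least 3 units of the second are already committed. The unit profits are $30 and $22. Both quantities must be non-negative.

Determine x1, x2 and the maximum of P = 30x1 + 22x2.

x1 = 13, x2 = 3, maximum P = 456

Vertices and P = 30x1 + 22x2:
  (0, 55/9) → P = 1210/9
  (0, 3) → P = 66
  (239/23, 114/23) → P = 9678/23
  (13, 3) → P = 456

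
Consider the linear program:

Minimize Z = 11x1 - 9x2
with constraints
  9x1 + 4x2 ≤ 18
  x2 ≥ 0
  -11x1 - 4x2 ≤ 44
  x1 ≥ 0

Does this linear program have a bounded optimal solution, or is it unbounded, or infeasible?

Feasible corners and Z = 11x1 - 9x2:
  (2, 0) → Z = 22
  (0, 9/2) → Z = -81/2
  (0, 0) → Z = 0
The feasible region has finitely many vertices and no improving ray; the minimum is -81/2 at (0, 9/2).

bounded optimum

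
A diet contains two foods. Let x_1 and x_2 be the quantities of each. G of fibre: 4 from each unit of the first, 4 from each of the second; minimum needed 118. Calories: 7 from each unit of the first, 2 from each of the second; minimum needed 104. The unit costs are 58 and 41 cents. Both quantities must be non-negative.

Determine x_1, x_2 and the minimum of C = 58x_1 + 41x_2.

x_1 = 9, x_2 = 41/2, minimum C = 2725/2

Feasible corners and C = 58x_1 + 41x_2:
  (0, 52) → C = 2132
  (59/2, 0) → C = 1711
  (9, 41/2) → C = 2725/2
The feasible region is unbounded (it extends along (0, 1), (1, 0)), but C strictly increases along every unbounded feasible direction, so there is no improving ray and the minimum is attained at a vertex.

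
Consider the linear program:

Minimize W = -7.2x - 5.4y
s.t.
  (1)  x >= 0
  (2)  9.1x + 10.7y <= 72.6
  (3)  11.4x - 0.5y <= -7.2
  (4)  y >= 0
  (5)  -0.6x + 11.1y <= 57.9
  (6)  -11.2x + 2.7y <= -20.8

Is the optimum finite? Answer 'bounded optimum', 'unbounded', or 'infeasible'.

The boundaries 9.1x + 10.7y = 72.6 and y = 0 meet at (726/91, 0), but that point violates 11.4x - 0.5y ≤ -7.2. Every candidate vertex is excluded by some other constraint, so the feasible region is empty.

infeasible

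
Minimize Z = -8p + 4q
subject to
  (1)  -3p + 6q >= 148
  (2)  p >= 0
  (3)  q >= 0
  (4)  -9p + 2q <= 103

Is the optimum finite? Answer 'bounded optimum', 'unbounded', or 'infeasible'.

unbounded

From the feasible point (0, 74/3), moving in the direction (6, 3) keeps every constraint satisfied while Z decreases without bound.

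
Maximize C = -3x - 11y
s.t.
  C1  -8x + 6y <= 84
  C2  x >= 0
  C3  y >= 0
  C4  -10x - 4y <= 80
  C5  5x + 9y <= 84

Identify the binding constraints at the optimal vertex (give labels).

C2 and C3

Vertices and C = -3x - 11y:
  (0, 0) → C = 0
  (0, 28/3) → C = -308/3
  (84/5, 0) → C = -252/5

The maximum is at (0, 0). Substituting into each constraint, equality holds for C2 and C3; the remaining constraints have slack.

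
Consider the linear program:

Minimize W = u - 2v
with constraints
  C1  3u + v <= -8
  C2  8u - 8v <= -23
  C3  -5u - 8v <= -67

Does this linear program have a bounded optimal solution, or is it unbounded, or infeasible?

unbounded

From the feasible point (-131/19, 241/19), moving in the direction (-8, 5) keeps every constraint satisfied while W decreases without bound.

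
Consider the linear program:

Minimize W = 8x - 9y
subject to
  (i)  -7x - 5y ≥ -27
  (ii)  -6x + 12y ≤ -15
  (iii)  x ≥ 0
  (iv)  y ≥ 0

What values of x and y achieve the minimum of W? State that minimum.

x = 5/2, y = 0, minimum W = 20

Corner points and W = 8x - 9y:
  (7/2, 1/2) → W = 47/2
  (27/7, 0) → W = 216/7
  (5/2, 0) → W = 20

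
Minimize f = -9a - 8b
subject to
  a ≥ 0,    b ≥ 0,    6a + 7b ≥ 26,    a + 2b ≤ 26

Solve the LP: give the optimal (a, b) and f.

Vertices and f = -9a - 8b:
  (0, 26/7) → f = -208/7
  (0, 13) → f = -104
  (13/3, 0) → f = -39
  (26, 0) → f = -234

a = 26, b = 0, minimum f = -234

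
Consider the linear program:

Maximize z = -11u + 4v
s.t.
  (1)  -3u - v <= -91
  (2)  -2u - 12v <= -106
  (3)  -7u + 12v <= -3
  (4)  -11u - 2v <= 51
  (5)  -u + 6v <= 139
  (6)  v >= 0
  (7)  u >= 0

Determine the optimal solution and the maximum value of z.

Feasible corners and z = -11u + 4v:
  (29, 4) → z = -303
  (1095/43, 628/43) → z = -9533/43
  (53, 0) → z = -583
  (281/5, 488/15) → z = -7321/15
The feasible region is unbounded (it extends along (6, 1), (1, 0)), but z strictly decreases along every unbounded feasible direction, so there is no improving ray and the maximum is attained at a vertex.

The optimum lies where -3u - v = -91 and -7u + 12v = -3.
Solving simultaneously gives u = 1095/43, v = 628/43.

u = 1095/43, v = 628/43, maximum z = -9533/43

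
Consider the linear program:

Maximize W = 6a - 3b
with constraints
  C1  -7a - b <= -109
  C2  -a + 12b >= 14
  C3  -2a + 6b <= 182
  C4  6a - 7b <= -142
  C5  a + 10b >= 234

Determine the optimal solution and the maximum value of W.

Corner points and W = 6a - 3b:
  (118/11, 373/11) → W = -411/11
  (621/55, 1648/55) → W = -1218/55
  (211/11, 404/11) → W = 54/11

The binding constraints are -2a + 6b = 182 and 6a - 7b = -142.
Solving simultaneously gives a = 211/11, b = 404/11.

a = 211/11, b = 404/11, maximum W = 54/11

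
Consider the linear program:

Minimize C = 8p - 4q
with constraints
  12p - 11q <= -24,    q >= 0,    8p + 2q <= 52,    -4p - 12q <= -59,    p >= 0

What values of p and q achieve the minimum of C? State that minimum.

p = 0, q = 26, minimum C = -104

Extreme points and C = 8p - 4q:
  (131/28, 51/7) → C = 58/7
  (361/188, 201/47) → C = -82/47
  (0, 26) → C = -104
  (0, 59/12) → C = -59/3

At the optimal vertex, 8p + 2q = 52 and p = 0.
Solving simultaneously gives p = 0, q = 26.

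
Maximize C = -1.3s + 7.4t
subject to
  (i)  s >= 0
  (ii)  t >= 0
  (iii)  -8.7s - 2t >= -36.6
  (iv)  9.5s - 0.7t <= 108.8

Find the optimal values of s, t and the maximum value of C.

Extreme points and C = -1.3s + 7.4t:
  (0, 0) → C = 0
  (0, 183/10) → C = 6771/50
  (122/29, 0) → C = -793/145

The optimum lies where s = 0 and -8.7s - 2t = -36.6.
Solving simultaneously gives s = 0, t = 183/10.

s = 0, t = 18.3, maximum C = 135.42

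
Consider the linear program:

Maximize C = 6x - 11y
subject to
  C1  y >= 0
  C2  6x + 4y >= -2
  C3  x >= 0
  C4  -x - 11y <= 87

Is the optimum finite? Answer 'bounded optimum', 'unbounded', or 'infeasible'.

From the feasible point (0, 0), moving in the direction (1, 0) keeps every constraint satisfied while C increases without bound.

unbounded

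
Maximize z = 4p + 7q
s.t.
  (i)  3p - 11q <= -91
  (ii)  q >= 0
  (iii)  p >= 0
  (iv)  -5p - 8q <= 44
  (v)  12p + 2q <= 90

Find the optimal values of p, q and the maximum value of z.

Corner points and z = 4p + 7q:
  (0, 91/11) → z = 637/11
  (404/69, 227/23) → z = 6383/69
  (0, 45) → z = 315

p = 0, q = 45, maximum z = 315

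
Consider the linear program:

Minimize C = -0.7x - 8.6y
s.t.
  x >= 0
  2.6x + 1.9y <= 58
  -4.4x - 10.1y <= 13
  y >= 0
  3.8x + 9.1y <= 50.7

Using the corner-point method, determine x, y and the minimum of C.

Vertices and C = -0.7x - 8.6y:
  (0, 0) → C = 0
  (0, 39/7) → C = -1677/35
  (507/38, 0) → C = -3549/380

The optimum lies where x = 0 and 3.8x + 9.1y = 50.7.
Solving simultaneously gives x = 0, y = 39/7.

x = 0, y = 39/7, minimum C = -1677/35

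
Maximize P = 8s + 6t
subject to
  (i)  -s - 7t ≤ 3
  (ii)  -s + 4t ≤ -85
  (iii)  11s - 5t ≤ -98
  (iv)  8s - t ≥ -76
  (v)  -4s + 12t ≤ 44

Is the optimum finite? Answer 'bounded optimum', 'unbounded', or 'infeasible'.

infeasible

The boundaries -s - 7t = 3 and -s + 4t = -85 meet at (53, -8), but that point violates 11s - 5t ≤ -98. Every candidate vertex is excluded by some other constraint, so the feasible region is empty.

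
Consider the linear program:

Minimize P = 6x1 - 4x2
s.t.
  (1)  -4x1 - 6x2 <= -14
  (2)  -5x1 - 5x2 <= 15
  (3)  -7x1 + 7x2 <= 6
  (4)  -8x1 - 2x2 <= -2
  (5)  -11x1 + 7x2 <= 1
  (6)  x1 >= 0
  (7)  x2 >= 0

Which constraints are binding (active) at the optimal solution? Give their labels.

(3) and (5)

Extreme points and P = 6x1 - 4x2:
  (46/47, 79/47) → P = -40/47
  (7/2, 0) → P = 21
  (5/4, 59/28) → P = -13/14
The feasible region is unbounded (it extends along (1, 1), (1, 0)), but P strictly increases along every unbounded feasible direction, so there is no improving ray and the minimum is attained at a vertex.

The minimum is at (5/4, 59/28). Substituting into each constraint, equality holds for (3) and (5); the remaining constraints have slack.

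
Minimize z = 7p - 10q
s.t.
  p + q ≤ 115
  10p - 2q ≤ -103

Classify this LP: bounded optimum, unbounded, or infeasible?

From the feasible point (127/12, 1253/12), moving in the direction (-1, 1) keeps every constraint satisfied while z decreases without bound.

unbounded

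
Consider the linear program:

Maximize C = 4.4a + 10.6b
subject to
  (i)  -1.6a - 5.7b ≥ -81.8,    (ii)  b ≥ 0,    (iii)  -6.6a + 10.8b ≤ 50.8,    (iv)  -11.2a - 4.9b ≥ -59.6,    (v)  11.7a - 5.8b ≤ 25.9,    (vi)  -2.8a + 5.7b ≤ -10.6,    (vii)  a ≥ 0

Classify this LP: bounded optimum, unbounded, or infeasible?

The boundaries b = 0 and -11.2a - 4.9b = -59.6 meet at (149/28, 0), but that point violates 11.7a - 5.8b ≤ 25.9. Every candidate vertex is excluded by some other constraint, so the feasible region is empty.

infeasible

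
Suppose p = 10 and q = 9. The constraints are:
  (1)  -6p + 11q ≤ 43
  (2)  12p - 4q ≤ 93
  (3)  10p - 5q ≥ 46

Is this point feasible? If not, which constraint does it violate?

feasible

(1): 39 ≤ 43 ✓
(2): 84 ≤ 93 ✓
(3): 55 ≥ 46 ✓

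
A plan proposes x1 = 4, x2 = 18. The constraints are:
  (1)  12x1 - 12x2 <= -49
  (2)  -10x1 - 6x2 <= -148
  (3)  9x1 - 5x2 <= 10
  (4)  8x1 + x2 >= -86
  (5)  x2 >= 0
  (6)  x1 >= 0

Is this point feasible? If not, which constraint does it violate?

(1): -168 ≤ -49 ✓
(2): -148 ≤ -148 ✓
(3): -54 ≤ 10 ✓
(4): 50 ≥ -86 ✓
(5): 18 ≥ 0 ✓
(6): 4 ≥ 0 ✓

feasible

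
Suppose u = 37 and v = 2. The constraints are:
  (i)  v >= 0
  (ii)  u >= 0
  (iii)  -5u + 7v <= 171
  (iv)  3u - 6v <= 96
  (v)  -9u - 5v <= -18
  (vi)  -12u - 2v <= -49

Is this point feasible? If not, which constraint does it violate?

Constraint (iv): 3u - 6v = 99, which is not ≤ 96. All other constraints are satisfied.

not feasible — violates (iv)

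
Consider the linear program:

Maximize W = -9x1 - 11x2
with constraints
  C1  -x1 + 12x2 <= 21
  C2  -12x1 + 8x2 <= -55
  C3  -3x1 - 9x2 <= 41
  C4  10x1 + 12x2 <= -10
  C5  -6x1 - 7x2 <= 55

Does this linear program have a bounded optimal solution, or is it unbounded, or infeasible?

bounded optimum

Extreme points and W = -9x1 - 11x2:
  (167/132, -219/44) → W = 477/11
  (145/56, -335/112) → W = 1075/112
  (67/9, -190/27) → W = 281/27
The feasible region has finitely many vertices and no improving ray; the maximum is 477/11 at (167/132, -219/44).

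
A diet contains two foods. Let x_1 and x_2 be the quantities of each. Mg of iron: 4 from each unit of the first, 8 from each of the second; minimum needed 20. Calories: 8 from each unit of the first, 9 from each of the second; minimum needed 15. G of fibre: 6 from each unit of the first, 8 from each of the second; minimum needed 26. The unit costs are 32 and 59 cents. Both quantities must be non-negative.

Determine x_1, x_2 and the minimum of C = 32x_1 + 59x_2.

x_1 = 3, x_2 = 1, minimum C = 155

Vertices and C = 32x_1 + 59x_2:
  (0, 13/4) → C = 767/4
  (5, 0) → C = 160
  (3, 1) → C = 155
The feasible region is unbounded (it extends along (0, 1), (1, 0)), but C strictly increases along every unbounded feasible direction, so there is no improving ray and the minimum is attained at a vertex.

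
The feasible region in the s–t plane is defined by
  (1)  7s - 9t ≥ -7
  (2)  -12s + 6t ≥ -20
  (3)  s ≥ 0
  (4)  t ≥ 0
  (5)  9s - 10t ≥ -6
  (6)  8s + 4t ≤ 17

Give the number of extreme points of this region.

Pairwise boundary intersections that survive every other constraint:
  (5/3, 0)
  (91/48, 11/24)
  (0, 0)
  (0, 3/5)
  (73/58, 201/116)

5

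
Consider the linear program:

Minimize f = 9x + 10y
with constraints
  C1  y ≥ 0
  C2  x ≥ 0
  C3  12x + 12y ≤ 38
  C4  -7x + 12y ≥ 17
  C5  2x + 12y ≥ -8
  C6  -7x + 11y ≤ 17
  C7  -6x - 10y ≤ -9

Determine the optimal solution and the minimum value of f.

Extreme points and f = 9x + 10y:
  (0, 17/12) → f = 85/6
  (0, 17/11) → f = 170/11
  (21/19, 235/114) → f = 1742/57
  (107/108, 235/108) → f = 3313/108

x = 0, y = 17/12, minimum f = 85/6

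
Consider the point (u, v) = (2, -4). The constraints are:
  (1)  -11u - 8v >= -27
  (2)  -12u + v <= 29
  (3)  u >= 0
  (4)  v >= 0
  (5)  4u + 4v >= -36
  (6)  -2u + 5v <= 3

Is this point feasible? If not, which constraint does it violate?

Constraint (4): v = -4, which is not ≥ 0. All other constraints are satisfied.

not feasible — violates (4)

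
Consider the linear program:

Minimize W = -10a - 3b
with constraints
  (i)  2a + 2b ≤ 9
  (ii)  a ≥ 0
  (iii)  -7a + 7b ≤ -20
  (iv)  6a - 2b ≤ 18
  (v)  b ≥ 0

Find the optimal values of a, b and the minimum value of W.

Extreme points and W = -10a - 3b:
  (43/14, 3/14) → W = -439/14
  (20/7, 0) → W = -200/7
  (3, 0) → W = -30

a = 43/14, b = 3/14, minimum W = -439/14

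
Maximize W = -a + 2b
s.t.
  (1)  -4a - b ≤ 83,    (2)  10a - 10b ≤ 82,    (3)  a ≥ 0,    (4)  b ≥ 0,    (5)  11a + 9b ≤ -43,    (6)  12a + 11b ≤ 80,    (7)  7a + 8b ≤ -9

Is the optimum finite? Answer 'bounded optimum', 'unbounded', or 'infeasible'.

The boundaries -4a - b = 83 and b = 0 meet at (-83/4, 0), but that point violates a ≥ 0. Every candidate vertex is excluded by some other constraint, so the feasible region is empty.

infeasible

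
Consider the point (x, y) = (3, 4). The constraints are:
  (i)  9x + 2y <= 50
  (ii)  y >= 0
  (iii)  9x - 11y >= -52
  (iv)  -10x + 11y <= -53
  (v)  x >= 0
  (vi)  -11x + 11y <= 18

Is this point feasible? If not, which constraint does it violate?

not feasible — violates (iv)

Constraint (iv): -10x + 11y = 14, which is not ≤ -53. All other constraints are satisfied.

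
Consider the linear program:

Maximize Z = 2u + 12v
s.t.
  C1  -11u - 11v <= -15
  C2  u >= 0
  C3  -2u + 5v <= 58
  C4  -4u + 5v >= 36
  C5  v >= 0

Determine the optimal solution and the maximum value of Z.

Feasible corners and Z = 2u + 12v:
  (0, 58/5) → Z = 696/5
  (0, 36/5) → Z = 432/5
  (11, 16) → Z = 214

The optimum lies where -2u + 5v = 58 and -4u + 5v = 36.
Solving simultaneously gives u = 11, v = 16.

u = 11, v = 16, maximum Z = 214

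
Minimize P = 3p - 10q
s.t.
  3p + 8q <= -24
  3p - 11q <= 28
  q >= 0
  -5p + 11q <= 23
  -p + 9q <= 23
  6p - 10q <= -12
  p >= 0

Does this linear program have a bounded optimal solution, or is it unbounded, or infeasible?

infeasible

The boundaries -5p + 11q = 23 and -p + 9q = 23 meet at (23/17, 46/17), but that point violates 3p + 8q ≤ -24. Every candidate vertex is excluded by some other constraint, so the feasible region is empty.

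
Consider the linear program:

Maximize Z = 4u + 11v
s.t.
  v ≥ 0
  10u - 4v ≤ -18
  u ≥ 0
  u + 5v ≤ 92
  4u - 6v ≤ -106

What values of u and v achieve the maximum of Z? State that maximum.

u = 11/13, v = 237/13, maximum Z = 2651/13

Corner points and Z = 4u + 11v:
  (0, 92/5) → Z = 1012/5
  (0, 53/3) → Z = 583/3
  (11/13, 237/13) → Z = 2651/13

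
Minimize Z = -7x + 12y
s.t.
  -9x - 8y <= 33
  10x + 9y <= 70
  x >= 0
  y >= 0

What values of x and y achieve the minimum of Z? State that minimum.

Feasible corners and Z = -7x + 12y:
  (0, 70/9) → Z = 280/3
  (7, 0) → Z = -49
  (0, 0) → Z = 0

The binding constraints are 10x + 9y = 70 and y = 0.
Solving simultaneously gives x = 7, y = 0.

x = 7, y = 0, minimum Z = -49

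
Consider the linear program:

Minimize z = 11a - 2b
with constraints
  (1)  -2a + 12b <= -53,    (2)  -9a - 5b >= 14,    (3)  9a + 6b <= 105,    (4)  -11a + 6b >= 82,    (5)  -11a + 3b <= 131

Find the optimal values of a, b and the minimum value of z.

a = -180/11, b = -49/3, minimum z = -442/3

Extreme points and z = 11a - 2b:
  (-217/20, -249/40) → z = -1069/10
  (-577/42, -845/126) → z = -17351/126
  (-180/11, -49/3) → z = -442/3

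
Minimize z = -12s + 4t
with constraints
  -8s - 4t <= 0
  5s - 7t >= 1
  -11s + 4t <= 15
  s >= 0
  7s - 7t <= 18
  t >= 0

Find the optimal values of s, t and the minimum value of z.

Corner points and z = -12s + 4t:
  (17/2, 83/14) → z = -548/7
  (1/5, 0) → z = -12/5
  (18/7, 0) → z = -216/7

s = 17/2, t = 83/14, minimum z = -548/7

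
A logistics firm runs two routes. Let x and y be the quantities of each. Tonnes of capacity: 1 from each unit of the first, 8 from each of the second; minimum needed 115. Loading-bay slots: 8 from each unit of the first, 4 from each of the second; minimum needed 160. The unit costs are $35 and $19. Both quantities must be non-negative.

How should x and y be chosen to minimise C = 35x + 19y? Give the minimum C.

Feasible corners and C = 35x + 19y:
  (0, 40) → C = 760
  (115, 0) → C = 4025
  (41/3, 38/3) → C = 719
The feasible region is unbounded (it extends along (0, 1), (1, 0)), but C strictly increases along every unbounded feasible direction, so there is no improving ray and the minimum is attained at a vertex.

At the optimal vertex, x + 8y = 115 and 8x + 4y = 160.
Solving simultaneously gives x = 41/3, y = 38/3.

x = 41/3, y = 38/3, minimum C = 719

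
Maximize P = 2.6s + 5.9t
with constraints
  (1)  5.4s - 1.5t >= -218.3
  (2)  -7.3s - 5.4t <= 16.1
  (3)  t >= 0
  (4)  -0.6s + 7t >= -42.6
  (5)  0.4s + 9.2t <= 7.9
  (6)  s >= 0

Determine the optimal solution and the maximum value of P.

s = 19.75, t = 0, maximum P = 51.35

Vertices and P = 2.6s + 5.9t:
  (79/4, 0) → P = 1027/20
  (0, 0) → P = 0
  (0, 79/92) → P = 4661/920

The optimum lies where t = 0 and 0.4s + 9.2t = 7.9.
Solving simultaneously gives s = 79/4, t = 0.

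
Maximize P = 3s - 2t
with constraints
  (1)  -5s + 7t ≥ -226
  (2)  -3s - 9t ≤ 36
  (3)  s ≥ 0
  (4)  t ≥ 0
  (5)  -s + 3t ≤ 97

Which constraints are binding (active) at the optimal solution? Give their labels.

(1) and (5)

Feasible corners and P = 3s - 2t:
  (226/5, 0) → P = 678/5
  (1357/8, 711/8) → P = 2649/8
  (0, 0) → P = 0
  (0, 97/3) → P = -194/3

The maximum is at (1357/8, 711/8). Substituting into each constraint, equality holds for (1) and (5); the remaining constraints have slack.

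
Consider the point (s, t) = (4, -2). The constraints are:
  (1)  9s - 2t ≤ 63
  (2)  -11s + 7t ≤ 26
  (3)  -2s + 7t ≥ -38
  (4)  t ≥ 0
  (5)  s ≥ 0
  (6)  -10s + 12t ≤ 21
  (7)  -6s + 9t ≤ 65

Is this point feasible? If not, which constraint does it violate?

Constraint (4): t = -2, which is not ≥ 0. All other constraints are satisfied.

not feasible — violates (4)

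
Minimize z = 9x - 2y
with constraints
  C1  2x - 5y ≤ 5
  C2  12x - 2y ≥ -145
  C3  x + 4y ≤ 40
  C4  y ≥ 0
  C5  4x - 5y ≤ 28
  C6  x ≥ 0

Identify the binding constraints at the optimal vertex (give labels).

Vertices and z = 9x - 2y:
  (5/2, 0) → z = 45/2
  (23/2, 18/5) → z = 963/10
  (104/7, 44/7) → z = 848/7
  (0, 10) → z = -20
  (0, 0) → z = 0

The minimum is at (0, 10). Substituting into each constraint, equality holds for C3 and C6; the remaining constraints have slack.

C3 and C6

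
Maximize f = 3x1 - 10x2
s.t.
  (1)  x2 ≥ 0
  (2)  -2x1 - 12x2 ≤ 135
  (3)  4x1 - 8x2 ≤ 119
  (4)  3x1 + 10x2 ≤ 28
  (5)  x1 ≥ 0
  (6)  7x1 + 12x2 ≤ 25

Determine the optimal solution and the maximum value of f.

x1 = 25/7, x2 = 0, maximum f = 75/7

Extreme points and f = 3x1 - 10x2:
  (0, 0) → f = 0
  (25/7, 0) → f = 75/7
  (0, 25/12) → f = -125/6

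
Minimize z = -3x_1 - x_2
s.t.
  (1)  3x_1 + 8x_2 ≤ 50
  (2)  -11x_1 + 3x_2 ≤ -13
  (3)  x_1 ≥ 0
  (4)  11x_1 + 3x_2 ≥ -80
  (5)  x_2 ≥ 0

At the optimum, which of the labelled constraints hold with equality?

Extreme points and z = -3x_1 - x_2:
  (254/97, 511/97) → z = -1273/97
  (50/3, 0) → z = -50
  (13/11, 0) → z = -39/11

The minimum is at (50/3, 0). Substituting into each constraint, equality holds for (1) and (5); the remaining constraints have slack.

(1) and (5)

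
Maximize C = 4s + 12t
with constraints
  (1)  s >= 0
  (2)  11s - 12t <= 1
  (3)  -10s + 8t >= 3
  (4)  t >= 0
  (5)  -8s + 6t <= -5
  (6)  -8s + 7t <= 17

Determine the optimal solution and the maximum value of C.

s = 115/6, t = 73/3, maximum C = 1106/3

Corner points and C = 4s + 12t:
  (29/2, 37/2) → C = 280
  (115/6, 73/3) → C = 1106/3
  (137/8, 22) → C = 665/2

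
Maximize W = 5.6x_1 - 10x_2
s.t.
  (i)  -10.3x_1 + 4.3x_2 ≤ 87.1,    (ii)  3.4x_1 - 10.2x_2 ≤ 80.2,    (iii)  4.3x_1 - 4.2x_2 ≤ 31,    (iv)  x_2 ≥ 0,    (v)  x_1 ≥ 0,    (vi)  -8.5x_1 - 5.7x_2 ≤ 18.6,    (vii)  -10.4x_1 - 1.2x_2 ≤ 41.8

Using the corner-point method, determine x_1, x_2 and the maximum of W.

x_1 = 310/43, x_2 = 0, maximum W = 1736/43

Extreme points and W = 5.6x_1 - 10x_2:
  (0, 871/43) → W = -8710/43
  (310/43, 0) → W = 1736/43
  (0, 0) → W = 0
The feasible region is unbounded (it extends along (43, 103), (42, 43)), but W strictly decreases along every unbounded feasible direction, so there is no improving ray and the maximum is attained at a vertex.

The optimum lies where 4.3x_1 - 4.2x_2 = 31 and x_2 = 0.
Solving simultaneously gives x_1 = 310/43, x_2 = 0.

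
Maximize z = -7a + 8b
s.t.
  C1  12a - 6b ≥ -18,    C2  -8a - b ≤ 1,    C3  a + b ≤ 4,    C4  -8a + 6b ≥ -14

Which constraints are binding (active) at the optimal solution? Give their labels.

Vertices and z = -7a + 8b:
  (-2/5, 11/5) → z = 102/5
  (1/3, 11/3) → z = 27
  (1/7, -15/7) → z = -127/7
  (19/7, 9/7) → z = -61/7

The maximum is at (1/3, 11/3). Substituting into each constraint, equality holds for C1 and C3; the remaining constraints have slack.

C1 and C3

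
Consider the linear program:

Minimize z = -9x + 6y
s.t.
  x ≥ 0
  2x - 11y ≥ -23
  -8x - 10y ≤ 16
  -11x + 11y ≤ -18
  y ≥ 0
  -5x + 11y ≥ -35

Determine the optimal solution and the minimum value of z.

x = 58/3, y = 185/33, minimum z = -1544/11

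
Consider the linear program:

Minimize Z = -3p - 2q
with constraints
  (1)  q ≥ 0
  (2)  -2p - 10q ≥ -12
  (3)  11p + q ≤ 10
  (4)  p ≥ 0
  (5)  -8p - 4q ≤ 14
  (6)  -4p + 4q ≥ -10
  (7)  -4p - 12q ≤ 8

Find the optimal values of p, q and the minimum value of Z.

Vertices and Z = -3p - 2q:
  (10/11, 0) → Z = -30/11
  (0, 0) → Z = 0
  (22/27, 28/27) → Z = -122/27
  (0, 6/5) → Z = -12/5

p = 22/27, q = 28/27, minimum Z = -122/27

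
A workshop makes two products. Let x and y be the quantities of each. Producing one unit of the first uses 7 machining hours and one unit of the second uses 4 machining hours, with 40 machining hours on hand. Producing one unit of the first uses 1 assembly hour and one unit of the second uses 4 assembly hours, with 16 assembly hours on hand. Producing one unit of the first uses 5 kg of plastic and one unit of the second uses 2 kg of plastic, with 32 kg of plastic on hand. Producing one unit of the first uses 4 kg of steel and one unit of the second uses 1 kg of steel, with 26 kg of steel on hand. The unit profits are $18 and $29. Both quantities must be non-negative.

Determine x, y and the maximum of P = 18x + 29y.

x = 4, y = 3, maximum P = 159

Feasible corners and P = 18x + 29y:
  (0, 0) → P = 0
  (0, 4) → P = 116
  (40/7, 0) → P = 720/7
  (4, 3) → P = 159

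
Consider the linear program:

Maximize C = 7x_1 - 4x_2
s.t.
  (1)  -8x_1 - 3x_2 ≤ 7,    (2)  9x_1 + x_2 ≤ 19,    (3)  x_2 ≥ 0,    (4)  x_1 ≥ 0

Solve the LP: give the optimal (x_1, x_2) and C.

x_1 = 19/9, x_2 = 0, maximum C = 133/9

Extreme points and C = 7x_1 - 4x_2:
  (19/9, 0) → C = 133/9
  (0, 19) → C = -76
  (0, 0) → C = 0

The optimum lies where 9x_1 + x_2 = 19 and x_2 = 0.
Solving simultaneously gives x_1 = 19/9, x_2 = 0.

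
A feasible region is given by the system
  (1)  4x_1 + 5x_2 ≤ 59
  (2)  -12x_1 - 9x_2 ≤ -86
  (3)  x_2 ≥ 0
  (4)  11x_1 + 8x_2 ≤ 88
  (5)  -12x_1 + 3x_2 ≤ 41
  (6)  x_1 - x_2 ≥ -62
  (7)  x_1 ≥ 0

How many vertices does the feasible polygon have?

4

Intersecting each pair of boundary lines and keeping only the points that satisfy every inequality leaves:
  (43/6, 0)
  (0, 86/9)
  (8, 0)
  (0, 11)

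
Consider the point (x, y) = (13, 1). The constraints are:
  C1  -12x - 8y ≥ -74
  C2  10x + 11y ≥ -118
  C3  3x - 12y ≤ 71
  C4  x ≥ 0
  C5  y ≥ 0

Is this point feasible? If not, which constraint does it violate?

Constraint C1: -12x - 8y = -164, which is not ≥ -74. All other constraints are satisfied.

not feasible — violates C1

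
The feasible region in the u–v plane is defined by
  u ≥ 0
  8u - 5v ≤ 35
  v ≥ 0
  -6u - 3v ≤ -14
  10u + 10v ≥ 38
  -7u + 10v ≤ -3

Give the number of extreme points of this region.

4

Intersecting each pair of boundary lines and keeping only the points that satisfy every inequality leaves:
  (35/8, 0)
  (67/9, 221/45)
  (19/5, 0)
  (41/17, 118/85)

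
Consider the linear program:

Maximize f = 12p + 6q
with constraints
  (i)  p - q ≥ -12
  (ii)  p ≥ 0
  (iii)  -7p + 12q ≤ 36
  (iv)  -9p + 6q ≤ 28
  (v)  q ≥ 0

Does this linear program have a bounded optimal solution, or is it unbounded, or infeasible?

From the feasible point (0, 3), moving in the direction (12, 7) keeps every constraint satisfied while f increases without bound.

unbounded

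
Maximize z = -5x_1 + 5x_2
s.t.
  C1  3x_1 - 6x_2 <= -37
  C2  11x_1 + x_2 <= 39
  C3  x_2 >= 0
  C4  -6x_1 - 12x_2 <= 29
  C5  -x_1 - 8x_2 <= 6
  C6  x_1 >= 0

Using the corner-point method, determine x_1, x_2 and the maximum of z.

At the optimal vertex, 11x_1 + x_2 = 39 and x_1 = 0.
Solving simultaneously gives x_1 = 0, x_2 = 39.

x_1 = 0, x_2 = 39, maximum z = 195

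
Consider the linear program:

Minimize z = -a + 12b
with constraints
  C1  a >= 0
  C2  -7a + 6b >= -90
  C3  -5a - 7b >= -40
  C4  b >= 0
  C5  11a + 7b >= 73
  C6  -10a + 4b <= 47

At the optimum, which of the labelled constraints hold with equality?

Corner points and z = -a + 12b:
  (8, 0) → z = -8
  (11/2, 25/14) → z = 223/14
  (73/11, 0) → z = -73/11

The minimum is at (8, 0). Substituting into each constraint, equality holds for C3 and C4; the remaining constraints have slack.

C3 and C4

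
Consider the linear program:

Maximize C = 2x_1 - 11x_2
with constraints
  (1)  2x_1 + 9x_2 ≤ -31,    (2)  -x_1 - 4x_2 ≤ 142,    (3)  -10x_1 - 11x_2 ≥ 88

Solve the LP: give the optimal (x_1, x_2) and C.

Corner points and C = 2x_1 - 11x_2:
  (-1154, 253) → C = -5091
  (-451/68, -67/34) → C = 143/17
  (1210/29, -1332/29) → C = 17072/29

x_1 = 1210/29, x_2 = -1332/29, maximum C = 17072/29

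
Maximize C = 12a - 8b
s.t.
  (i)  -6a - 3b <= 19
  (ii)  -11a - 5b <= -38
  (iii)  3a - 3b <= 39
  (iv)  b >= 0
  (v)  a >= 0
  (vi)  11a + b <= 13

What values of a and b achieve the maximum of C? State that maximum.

a = 27/44, b = 25/4, maximum C = -469/11

Feasible corners and C = 12a - 8b:
  (0, 38/5) → C = -304/5
  (27/44, 25/4) → C = -469/11
  (0, 13) → C = -104

The optimum lies where -11a - 5b = -38 and 11a + b = 13.
Solving simultaneously gives a = 27/44, b = 25/4.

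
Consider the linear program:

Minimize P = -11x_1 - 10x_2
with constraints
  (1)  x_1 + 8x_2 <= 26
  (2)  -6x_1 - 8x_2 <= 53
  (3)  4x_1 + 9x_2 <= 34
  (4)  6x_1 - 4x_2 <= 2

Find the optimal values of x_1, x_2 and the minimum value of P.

Extreme points and P = -11x_1 - 10x_2:
  (-79/5, 209/40) → P = 2431/20
  (38/23, 70/23) → P = -1118/23
  (-49/18, -55/12) → P = 682/9
  (11/5, 14/5) → P = -261/5

The binding constraints are 4x_1 + 9x_2 = 34 and 6x_1 - 4x_2 = 2.
Solving simultaneously gives x_1 = 11/5, x_2 = 14/5.

x_1 = 11/5, x_2 = 14/5, minimum P = -261/5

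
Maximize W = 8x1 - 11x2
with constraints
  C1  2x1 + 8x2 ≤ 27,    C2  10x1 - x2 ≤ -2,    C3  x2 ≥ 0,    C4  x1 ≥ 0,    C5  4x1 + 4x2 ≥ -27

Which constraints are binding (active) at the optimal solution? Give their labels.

Corner points and W = 8x1 - 11x2:
  (11/82, 137/41) → W = -1463/41
  (0, 27/8) → W = -297/8
  (0, 2) → W = -22

The maximum is at (0, 2). Substituting into each constraint, equality holds for C2 and C4; the remaining constraints have slack.

C2 and C4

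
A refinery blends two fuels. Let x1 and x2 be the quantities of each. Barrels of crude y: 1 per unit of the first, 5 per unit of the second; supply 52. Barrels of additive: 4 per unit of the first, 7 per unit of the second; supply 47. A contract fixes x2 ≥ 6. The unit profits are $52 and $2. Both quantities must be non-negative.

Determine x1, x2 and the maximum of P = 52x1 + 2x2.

Corner points and P = 52x1 + 2x2:
  (0, 47/7) → P = 94/7
  (0, 6) → P = 12
  (5/4, 6) → P = 77

At the optimal vertex, 4x1 + 7x2 = 47 and x2 = 6.
Solving simultaneously gives x1 = 5/4, x2 = 6.

x1 = 5/4, x2 = 6, maximum P = 77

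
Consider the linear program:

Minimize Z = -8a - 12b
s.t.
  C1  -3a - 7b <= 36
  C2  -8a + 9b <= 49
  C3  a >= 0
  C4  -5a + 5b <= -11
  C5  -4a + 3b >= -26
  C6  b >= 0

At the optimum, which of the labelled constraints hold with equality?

Corner points and Z = -8a - 12b:
  (97/5, 86/5) → Z = -1808/5
  (11/5, 0) → Z = -88/5
  (13/2, 0) → Z = -52

The minimum is at (97/5, 86/5). Substituting into each constraint, equality holds for C4 and C5; the remaining constraints have slack.

C4 and C5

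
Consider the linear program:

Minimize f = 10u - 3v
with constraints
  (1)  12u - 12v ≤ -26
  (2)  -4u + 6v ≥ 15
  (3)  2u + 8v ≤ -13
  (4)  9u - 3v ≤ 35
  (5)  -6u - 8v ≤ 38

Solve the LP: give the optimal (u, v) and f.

Vertices and f = 10u - 3v:
  (-9/2, -1/2) → f = -87/2
  (-87/17, -31/34) → f = -1647/34
  (-25/4, -1/16) → f = -997/16

The binding constraints are 2u + 8v = -13 and -6u - 8v = 38.
Solving simultaneously gives u = -25/4, v = -1/16.

u = -25/4, v = -1/16, minimum f = -997/16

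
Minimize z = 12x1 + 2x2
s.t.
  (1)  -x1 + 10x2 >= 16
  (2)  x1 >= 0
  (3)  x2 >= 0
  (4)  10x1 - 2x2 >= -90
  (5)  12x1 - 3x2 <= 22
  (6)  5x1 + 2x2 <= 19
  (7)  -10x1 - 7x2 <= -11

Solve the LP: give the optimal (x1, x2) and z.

Feasible corners and z = 12x1 + 2x2:
  (0, 8/5) → z = 16/5
  (268/117, 214/117) → z = 3644/117
  (0, 19/2) → z = 19
  (101/39, 118/39) → z = 1448/39

x1 = 0, x2 = 8/5, minimum z = 16/5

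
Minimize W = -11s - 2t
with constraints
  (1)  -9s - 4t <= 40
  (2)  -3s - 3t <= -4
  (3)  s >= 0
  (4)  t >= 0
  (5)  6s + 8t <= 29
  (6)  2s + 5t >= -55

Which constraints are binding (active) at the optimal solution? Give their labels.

(4) and (5)

Corner points and W = -11s - 2t:
  (0, 4/3) → W = -8/3
  (4/3, 0) → W = -44/3
  (0, 29/8) → W = -29/4
  (29/6, 0) → W = -319/6

The minimum is at (29/6, 0). Substituting into each constraint, equality holds for (4) and (5); the remaining constraints have slack.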